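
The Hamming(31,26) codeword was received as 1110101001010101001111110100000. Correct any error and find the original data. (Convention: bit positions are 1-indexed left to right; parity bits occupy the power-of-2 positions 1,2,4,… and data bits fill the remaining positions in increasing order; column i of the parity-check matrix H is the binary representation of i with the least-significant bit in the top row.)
Syndrome s = H · r^T (mod 2), r = 1110101001010101001111110100000:
  s[0] = (1010101010101010101010101010101)·(1110101001010101001111110100000) mod 2 = 1+0+1+0+1+0+1+0+0+0+0+0+0+0+0+0+0+0+1+0+1+0+1+0+0+0+0+0+0+0+0 mod 2 = 1
  s[1] = (0110011001100110011001100110011)·(1110101001010101001111110100000) mod 2 = 0+1+1+0+0+0+1+0+0+1+0+0+0+1+0+0+0+0+1+0+0+1+1+0+0+1+0+0+0+0+0 mod 2 = 1
  s[2] = (0001111000011110000111100001111)·(1110101001010101001111110100000) mod 2 = 0+0+0+0+1+0+1+0+0+0+0+1+0+1+0+0+0+0+0+1+1+1+1+0+0+0+0+0+0+0+0 mod 2 = 0
  s[3] = (0000000111111110000000011111111)·(1110101001010101001111110100000) mod 2 = 0+0+0+0+0+0+0+0+0+1+0+1+0+1+0+0+0+0+0+0+0+0+0+1+0+1+0+0+0+0+0 mod 2 = 1
  s[4] = (0000000000000001111111111111111)·(1110101001010101001111110100000) mod 2 = 0+0+0+0+0+0+0+0+0+0+0+0+0+0+0+1+0+0+1+1+1+1+1+1+0+1+0+0+0+0+0 mod 2 = 0
Syndrome = 11010
Column 11 of H equals this syndrome → error at bit 11 (1-indexed).
Flip bit 11: 1110101001010101001111110100000 → 1110101001110101001111110100000
Extract data bits at positions {3,5,6,7,9,10,11,12,13,14,15,17,18,19,20,21,22,23,24,25,26,27,28,29,30,31}: 11010111010001111110100000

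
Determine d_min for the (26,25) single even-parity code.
d_min = 2 (flipping one data bit also flips the parity bit, so the two closest codewords differ in exactly 2 positions).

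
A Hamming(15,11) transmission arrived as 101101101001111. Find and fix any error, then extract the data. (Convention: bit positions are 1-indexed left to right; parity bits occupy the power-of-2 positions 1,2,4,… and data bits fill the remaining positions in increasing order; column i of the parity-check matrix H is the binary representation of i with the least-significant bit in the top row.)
Syndrome s = H · r^T (mod 2), r = 101101101001111:
  s[0] = (101010101010101)·(101101101001111) mod 2 = 1+0+1+0+0+0+1+0+1+0+0+0+1+0+1 mod 2 = 0
  s[1] = (011001100110011)·(101101101001111) mod 2 = 0+0+1+0+0+1+1+0+0+0+0+0+0+1+1 mod 2 = 1
  s[2] = (000111100001111)·(101101101001111) mod 2 = 0+0+0+1+0+1+1+0+0+0+0+1+1+1+1 mod 2 = 1
  s[3] = (000000011111111)·(101101101001111) mod 2 = 0+0+0+0+0+0+0+0+1+0+0+1+1+1+1 mod 2 = 1
Syndrome = 0111
Column 14 of H equals this syndrome → error at bit 14 (1-indexed).
Flip bit 14: 101101101001111 → 101101101001101
Extract data bits at positions {3,5,6,7,9,10,11,12,13,14,15}: 10111001101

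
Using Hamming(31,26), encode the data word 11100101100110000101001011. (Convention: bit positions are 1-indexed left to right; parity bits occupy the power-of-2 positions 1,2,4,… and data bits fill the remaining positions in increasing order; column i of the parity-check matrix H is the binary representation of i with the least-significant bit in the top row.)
Codeword c = d · G (mod 2), d = 11100101100110000101001011:
  c[0] = d·G[:,0] = (11100101100110000101001011)·(11011010101101010101010101) mod 2 = 1+1+0+0+0+0+0+0+1+0+0+1+0+0+0+0+0+1+0+1+0+0+0+0+0+1 mod 2 = 1
  c[1] = d·G[:,1] = (11100101100110000101001011)·(10110110011011001100110011) mod 2 = 1+0+1+0+0+1+0+0+0+0+0+0+1+0+0+0+0+1+0+0+0+0+0+0+1+1 mod 2 = 1
  c[2] = d·G[:,2] = (11100101100110000101001011)·(10000000000000000000000000) mod 2 = 1+0+0+0+0+0+0+0+0+0+0+0+0+0+0+0+0+0+0+0+0+0+0+0+0+0 mod 2 = 1
  c[3] = d·G[:,3] = (11100101100110000101001011)·(01110001111000111100001111) mod 2 = 0+1+1+0+0+0+0+1+1+0+0+0+0+0+0+0+0+1+0+0+0+0+1+0+1+1 mod 2 = 0
  c[4] = d·G[:,4] = (11100101100110000101001011)·(01000000000000000000000000) mod 2 = 0+1+0+0+0+0+0+0+0+0+0+0+0+0+0+0+0+0+0+0+0+0+0+0+0+0 mod 2 = 1
  c[5] = d·G[:,5] = (11100101100110000101001011)·(00100000000000000000000000) mod 2 = 0+0+1+0+0+0+0+0+0+0+0+0+0+0+0+0+0+0+0+0+0+0+0+0+0+0 mod 2 = 1
  c[6] = d·G[:,6] = (11100101100110000101001011)·(00010000000000000000000000) mod 2 = 0+0+0+0+0+0+0+0+0+0+0+0+0+0+0+0+0+0+0+0+0+0+0+0+0+0 mod 2 = 0
  c[7] = d·G[:,7] = (11100101100110000101001011)·(00001111111000000011111111) mod 2 = 0+0+0+0+0+1+0+1+1+0+0+0+0+0+0+0+0+0+0+1+0+0+1+0+1+1 mod 2 = 1
  c[8] = d·G[:,8] = (11100101100110000101001011)·(00001000000000000000000000) mod 2 = 0+0+0+0+0+0+0+0+0+0+0+0+0+0+0+0+0+0+0+0+0+0+0+0+0+0 mod 2 = 0
  c[9] = d·G[:,9] = (11100101100110000101001011)·(00000100000000000000000000) mod 2 = 0+0+0+0+0+1+0+0+0+0+0+0+0+0+0+0+0+0+0+0+0+0+0+0+0+0 mod 2 = 1
  c[10] = d·G[:,10] = (11100101100110000101001011)·(00000010000000000000000000) mod 2 = 0+0+0+0+0+0+0+0+0+0+0+0+0+0+0+0+0+0+0+0+0+0+0+0+0+0 mod 2 = 0
  c[11] = d·G[:,11] = (11100101100110000101001011)·(00000001000000000000000000) mod 2 = 0+0+0+0+0+0+0+1+0+0+0+0+0+0+0+0+0+0+0+0+0+0+0+0+0+0 mod 2 = 1
  c[12] = d·G[:,12] = (11100101100110000101001011)·(00000000100000000000000000) mod 2 = 0+0+0+0+0+0+0+0+1+0+0+0+0+0+0+0+0+0+0+0+0+0+0+0+0+0 mod 2 = 1
  c[13] = d·G[:,13] = (11100101100110000101001011)·(00000000010000000000000000) mod 2 = 0+0+0+0+0+0+0+0+0+0+0+0+0+0+0+0+0+0+0+0+0+0+0+0+0+0 mod 2 = 0
  c[14] = d·G[:,14] = (11100101100110000101001011)·(00000000001000000000000000) mod 2 = 0+0+0+0+0+0+0+0+0+0+0+0+0+0+0+0+0+0+0+0+0+0+0+0+0+0 mod 2 = 0
  c[15] = d·G[:,15] = (11100101100110000101001011)·(00000000000111111111111111) mod 2 = 0+0+0+0+0+0+0+0+0+0+0+1+1+0+0+0+0+1+0+1+0+0+1+0+1+1 mod 2 = 1
  c[16] = d·G[:,16] = (11100101100110000101001011)·(00000000000100000000000000) mod 2 = 0+0+0+0+0+0+0+0+0+0+0+1+0+0+0+0+0+0+0+0+0+0+0+0+0+0 mod 2 = 1
  c[17] = d·G[:,17] = (11100101100110000101001011)·(00000000000010000000000000) mod 2 = 0+0+0+0+0+0+0+0+0+0+0+0+1+0+0+0+0+0+0+0+0+0+0+0+0+0 mod 2 = 1
  c[18] = d·G[:,18] = (11100101100110000101001011)·(00000000000001000000000000) mod 2 = 0+0+0+0+0+0+0+0+0+0+0+0+0+0+0+0+0+0+0+0+0+0+0+0+0+0 mod 2 = 0
  c[19] = d·G[:,19] = (11100101100110000101001011)·(00000000000000100000000000) mod 2 = 0+0+0+0+0+0+0+0+0+0+0+0+0+0+0+0+0+0+0+0+0+0+0+0+0+0 mod 2 = 0
  c[20] = d·G[:,20] = (11100101100110000101001011)·(00000000000000010000000000) mod 2 = 0+0+0+0+0+0+0+0+0+0+0+0+0+0+0+0+0+0+0+0+0+0+0+0+0+0 mod 2 = 0
  c[21] = d·G[:,21] = (11100101100110000101001011)·(00000000000000001000000000) mod 2 = 0+0+0+0+0+0+0+0+0+0+0+0+0+0+0+0+0+0+0+0+0+0+0+0+0+0 mod 2 = 0
  c[22] = d·G[:,22] = (11100101100110000101001011)·(00000000000000000100000000) mod 2 = 0+0+0+0+0+0+0+0+0+0+0+0+0+0+0+0+0+1+0+0+0+0+0+0+0+0 mod 2 = 1
  c[23] = d·G[:,23] = (11100101100110000101001011)·(00000000000000000010000000) mod 2 = 0+0+0+0+0+0+0+0+0+0+0+0+0+0+0+0+0+0+0+0+0+0+0+0+0+0 mod 2 = 0
  c[24] = d·G[:,24] = (11100101100110000101001011)·(00000000000000000001000000) mod 2 = 0+0+0+0+0+0+0+0+0+0+0+0+0+0+0+0+0+0+0+1+0+0+0+0+0+0 mod 2 = 1
  c[25] = d·G[:,25] = (11100101100110000101001011)·(00000000000000000000100000) mod 2 = 0+0+0+0+0+0+0+0+0+0+0+0+0+0+0+0+0+0+0+0+0+0+0+0+0+0 mod 2 = 0
  c[26] = d·G[:,26] = (11100101100110000101001011)·(00000000000000000000010000) mod 2 = 0+0+0+0+0+0+0+0+0+0+0+0+0+0+0+0+0+0+0+0+0+0+0+0+0+0 mod 2 = 0
  c[27] = d·G[:,27] = (11100101100110000101001011)·(00000000000000000000001000) mod 2 = 0+0+0+0+0+0+0+0+0+0+0+0+0+0+0+0+0+0+0+0+0+0+1+0+0+0 mod 2 = 1
  c[28] = d·G[:,28] = (11100101100110000101001011)·(00000000000000000000000100) mod 2 = 0+0+0+0+0+0+0+0+0+0+0+0+0+0+0+0+0+0+0+0+0+0+0+0+0+0 mod 2 = 0
  c[29] = d·G[:,29] = (11100101100110000101001011)·(00000000000000000000000010) mod 2 = 0+0+0+0+0+0+0+0+0+0+0+0+0+0+0+0+0+0+0+0+0+0+0+0+1+0 mod 2 = 1
  c[30] = d·G[:,30] = (11100101100110000101001011)·(00000000000000000000000001) mod 2 = 0+0+0+0+0+0+0+0+0+0+0+0+0+0+0+0+0+0+0+0+0+0+0+0+0+1 mod 2 = 1
Codeword = 1110110101011001110000101001011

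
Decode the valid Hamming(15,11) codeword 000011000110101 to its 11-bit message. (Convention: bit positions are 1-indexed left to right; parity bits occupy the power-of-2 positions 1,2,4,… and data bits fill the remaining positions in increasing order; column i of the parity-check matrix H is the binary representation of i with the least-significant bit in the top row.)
Parity bits occupy power-of-2 positions; data bits are at positions {3,5,6,7,9,10,11,12,13,14,15} (1-indexed).
Extract: c[3]=0 c[5]=1 c[6]=1 c[7]=0 c[9]=0 c[10]=1 c[11]=1 c[12]=0 c[13]=1 c[14]=0 c[15]=1
Data = 01100110101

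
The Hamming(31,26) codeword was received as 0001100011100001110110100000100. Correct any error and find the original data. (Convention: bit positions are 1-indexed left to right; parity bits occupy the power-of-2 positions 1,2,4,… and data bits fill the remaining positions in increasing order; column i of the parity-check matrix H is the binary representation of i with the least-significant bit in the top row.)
Syndrome s = H · r^T (mod 2), r = 0001100011100001110110100000100:
  s[0] = (1010101010101010101010101010101)·(0001100011100001110110100000100) mod 2 = 0+0+0+0+1+0+0+0+1+0+1+0+0+0+0+0+1+0+0+0+1+0+1+0+0+0+0+0+1+0+0 mod 2 = 1
  s[1] = (0110011001100110011001100110011)·(0001100011100001110110100000100) mod 2 = 0+0+0+0+0+0+0+0+0+1+1+0+0+0+0+0+0+1+0+0+0+0+1+0+0+0+0+0+0+0+0 mod 2 = 0
  s[2] = (0001111000011110000111100001111)·(0001100011100001110110100000100) mod 2 = 0+0+0+1+1+0+0+0+0+0+0+0+0+0+0+0+0+0+0+1+1+0+1+0+0+0+0+0+1+0+0 mod 2 = 0
  s[3] = (0000000111111110000000011111111)·(0001100011100001110110100000100) mod 2 = 0+0+0+0+0+0+0+0+1+1+1+0+0+0+0+0+0+0+0+0+0+0+0+0+0+0+0+0+1+0+0 mod 2 = 0
  s[4] = (0000000000000001111111111111111)·(0001100011100001110110100000100) mod 2 = 0+0+0+0+0+0+0+0+0+0+0+0+0+0+0+1+1+1+0+1+1+0+1+0+0+0+0+0+1+0+0 mod 2 = 1
Syndrome = 10001
Column 17 of H equals this syndrome → error at bit 17 (1-indexed).
Flip bit 17: 0001100011100001110110100000100 → 0001100011100001010110100000100
Extract data bits at positions {3,5,6,7,9,10,11,12,13,14,15,17,18,19,20,21,22,23,24,25,26,27,28,29,30,31}: 01001110000010110100000100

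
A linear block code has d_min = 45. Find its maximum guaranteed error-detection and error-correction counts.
(a) Detection requires d_min ≥ e+1, so e ≤ d_min − 1 = 44.
(b) Correction requires d_min ≥ 2t+1, so t ≤ ⌊(d_min − 1)/2⌋ = ⌊44/2⌋ = 22.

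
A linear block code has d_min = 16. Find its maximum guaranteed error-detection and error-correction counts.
(a) Detection requires d_min ≥ e+1, so e ≤ d_min − 1 = 15.
(b) Correction requires d_min ≥ 2t+1, so t ≤ ⌊(d_min − 1)/2⌋ = ⌊15/2⌋ = 7.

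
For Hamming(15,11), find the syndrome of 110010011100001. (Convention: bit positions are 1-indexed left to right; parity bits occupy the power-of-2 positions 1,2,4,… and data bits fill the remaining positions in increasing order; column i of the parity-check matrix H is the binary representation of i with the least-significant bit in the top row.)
Syndrome s = H · r^T (mod 2), r = 110010011100001:
  s[0] = (101010101010101)·(110010011100001) mod 2 = 1+0+0+0+1+0+0+0+1+0+0+0+0+0+1 mod 2 = 0
  s[1] = (011001100110011)·(110010011100001) mod 2 = 0+1+0+0+0+0+0+0+0+1+0+0+0+0+1 mod 2 = 1
  s[2] = (000111100001111)·(110010011100001) mod 2 = 0+0+0+0+1+0+0+0+0+0+0+0+0+0+1 mod 2 = 0
  s[3] = (000000011111111)·(110010011100001) mod 2 = 0+0+0+0+0+0+0+1+1+1+0+0+0+0+1 mod 2 = 0
Syndrome = 0100
Non-zero syndrome: error at position 2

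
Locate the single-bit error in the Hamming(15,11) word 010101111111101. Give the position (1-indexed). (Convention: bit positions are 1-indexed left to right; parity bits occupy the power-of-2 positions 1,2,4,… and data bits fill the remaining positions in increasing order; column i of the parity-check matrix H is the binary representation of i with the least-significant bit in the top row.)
Syndrome s = H · r^T (mod 2), r = 010101111111101:
  s[0] = (101010101010101)·(010101111111101) mod 2 = 0+0+0+0+0+0+1+0+1+0+1+0+1+0+1 mod 2 = 1
  s[1] = (011001100110011)·(010101111111101) mod 2 = 0+1+0+0+0+1+1+0+0+1+1+0+0+0+1 mod 2 = 0
  s[2] = (000111100001111)·(010101111111101) mod 2 = 0+0+0+1+0+1+1+0+0+0+0+1+1+0+1 mod 2 = 0
  s[3] = (000000011111111)·(010101111111101) mod 2 = 0+0+0+0+0+0+0+1+1+1+1+1+1+0+1 mod 2 = 1
Syndrome = 1001
Column i of H is the binary representation of i, so the syndrome is the binary index of the flipped bit.
Read s = 1001 with s[0] as LSB: 1·2^0 + 0·2^1 + 0·2^2 + 1·2^3 = 9.
Error is at bit position 9.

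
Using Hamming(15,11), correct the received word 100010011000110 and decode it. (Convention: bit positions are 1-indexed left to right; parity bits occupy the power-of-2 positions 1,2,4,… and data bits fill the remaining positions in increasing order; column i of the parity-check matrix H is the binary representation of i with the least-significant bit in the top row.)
Syndrome s = H · r^T (mod 2), r = 100010011000110:
  s[0] = (101010101010101)·(100010011000110) mod 2 = 1+0+0+0+1+0+0+0+1+0+0+0+1+0+0 mod 2 = 0
  s[1] = (011001100110011)·(100010011000110) mod 2 = 0+0+0+0+0+0+0+0+0+0+0+0+0+1+0 mod 2 = 1
  s[2] = (000111100001111)·(100010011000110) mod 2 = 0+0+0+0+1+0+0+0+0+0+0+0+1+1+0 mod 2 = 1
  s[3] = (000000011111111)·(100010011000110) mod 2 = 0+0+0+0+0+0+0+1+1+0+0+0+1+1+0 mod 2 = 0
Syndrome = 0110
Column 6 of H equals this syndrome → error at bit 6 (1-indexed).
Flip bit 6: 100010011000110 → 100011011000110
Extract data bits at positions {3,5,6,7,9,10,11,12,13,14,15}: 01101000110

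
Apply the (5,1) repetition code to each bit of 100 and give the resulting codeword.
Repeat each bit 5× and concatenate:
1→11111  0→00000  0→00000
Codeword = 111110000000000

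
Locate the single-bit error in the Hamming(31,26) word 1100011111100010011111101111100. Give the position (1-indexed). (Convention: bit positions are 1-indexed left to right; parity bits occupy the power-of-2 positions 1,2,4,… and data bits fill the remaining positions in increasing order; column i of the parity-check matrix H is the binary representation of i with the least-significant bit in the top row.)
Syndrome s = H · r^T (mod 2), r = 1100011111100010011111101111100:
  s[0] = (1010101010101010101010101010101)·(1100011111100010011111101111100) mod 2 = 1+0+0+0+0+0+1+0+1+0+1+0+0+0+1+0+0+0+1+0+1+0+1+0+1+0+1+0+1+0+0 mod 2 = 1
  s[1] = (0110011001100110011001100110011)·(1100011111100010011111101111100) mod 2 = 0+1+0+0+0+1+1+0+0+1+1+0+0+0+1+0+0+1+1+0+0+1+1+0+0+1+1+0+0+0+0 mod 2 = 0
  s[2] = (0001111000011110000111100001111)·(1100011111100010011111101111100) mod 2 = 0+0+0+0+0+1+1+0+0+0+0+0+0+0+1+0+0+0+0+1+1+1+1+0+0+0+0+1+1+0+0 mod 2 = 1
  s[3] = (0000000111111110000000011111111)·(1100011111100010011111101111100) mod 2 = 0+0+0+0+0+0+0+1+1+1+1+0+0+0+1+0+0+0+0+0+0+0+0+0+1+1+1+1+1+0+0 mod 2 = 0
  s[4] = (0000000000000001111111111111111)·(1100011111100010011111101111100) mod 2 = 0+0+0+0+0+0+0+0+0+0+0+0+0+0+0+0+0+1+1+1+1+1+1+0+1+1+1+1+1+0+0 mod 2 = 1
Syndrome = 10101
Column i of H is the binary representation of i, so the syndrome is the binary index of the flipped bit.
Read s = 10101 with s[0] as LSB: 1·2^0 + 0·2^1 + 1·2^2 + 0·2^3 + 1·2^4 = 21.
Error is at bit position 21.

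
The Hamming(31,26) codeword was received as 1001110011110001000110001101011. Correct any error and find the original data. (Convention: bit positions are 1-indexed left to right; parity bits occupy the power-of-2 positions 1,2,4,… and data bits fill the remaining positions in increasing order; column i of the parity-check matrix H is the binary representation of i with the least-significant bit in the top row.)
Syndrome s = H · r^T (mod 2), r = 1001110011110001000110001101011:
  s[0] = (1010101010101010101010101010101)·(1001110011110001000110001101011) mod 2 = 1+0+0+0+1+0+0+0+1+0+1+0+0+0+0+0+0+0+0+0+1+0+0+0+1+0+0+0+0+0+1 mod 2 = 1
  s[1] = (0110011001100110011001100110011)·(1001110011110001000110001101011) mod 2 = 0+0+0+0+0+1+0+0+0+1+1+0+0+0+0+0+0+0+0+0+0+0+0+0+0+1+0+0+0+1+1 mod 2 = 0
  s[2] = (0001111000011110000111100001111)·(1001110011110001000110001101011) mod 2 = 0+0+0+1+1+1+0+0+0+0+0+1+0+0+0+0+0+0+0+1+1+0+0+0+0+0+0+1+0+1+1 mod 2 = 1
  s[3] = (0000000111111110000000011111111)·(1001110011110001000110001101011) mod 2 = 0+0+0+0+0+0+0+0+1+1+1+1+0+0+0+0+0+0+0+0+0+0+0+0+1+1+0+1+0+1+1 mod 2 = 1
  s[4] = (0000000000000001111111111111111)·(1001110011110001000110001101011) mod 2 = 0+0+0+0+0+0+0+0+0+0+0+0+0+0+0+1+0+0+0+1+1+0+0+0+1+1+0+1+0+1+1 mod 2 = 0
Syndrome = 10110
Column 13 of H equals this syndrome → error at bit 13 (1-indexed).
Flip bit 13: 1001110011110001000110001101011 → 1001110011111001000110001101011
Extract data bits at positions {3,5,6,7,9,10,11,12,13,14,15,17,18,19,20,21,22,23,24,25,26,27,28,29,30,31}: 01101111100000110001101011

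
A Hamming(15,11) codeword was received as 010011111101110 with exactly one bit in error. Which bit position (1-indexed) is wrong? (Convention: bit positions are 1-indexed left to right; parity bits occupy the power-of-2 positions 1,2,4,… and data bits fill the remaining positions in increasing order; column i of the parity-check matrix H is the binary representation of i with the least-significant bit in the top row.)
Syndrome s = H · r^T (mod 2), r = 010011111101110:
  s[0] = (101010101010101)·(010011111101110) mod 2 = 0+0+0+0+1+0+1+0+1+0+0+0+1+0+0 mod 2 = 0
  s[1] = (011001100110011)·(010011111101110) mod 2 = 0+1+0+0+0+1+1+0+0+1+0+0+0+1+0 mod 2 = 1
  s[2] = (000111100001111)·(010011111101110) mod 2 = 0+0+0+0+1+1+1+0+0+0+0+1+1+1+0 mod 2 = 0
  s[3] = (000000011111111)·(010011111101110) mod 2 = 0+0+0+0+0+0+0+1+1+1+0+1+1+1+0 mod 2 = 0
Syndrome = 0100
Column i of H is the binary representation of i, so the syndrome is the binary index of the flipped bit.
Read s = 0100 with s[0] as LSB: 0·2^0 + 1·2^1 + 0·2^2 + 0·2^3 = 2.
Error is at bit position 2.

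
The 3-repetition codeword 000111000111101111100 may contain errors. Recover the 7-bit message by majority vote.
Split into 3-bit blocks and majority-vote each:
  block 1 = 000: 0 ones, 3 zeros → 0
  block 2 = 111: 3 ones, 0 zeros → 1
  block 3 = 000: 0 ones, 3 zeros → 0
  block 4 = 111: 3 ones, 0 zeros → 1
  block 5 = 101: 2 ones, 1 zeros → 1
  block 6 = 111: 3 ones, 0 zeros → 1
  block 7 = 100: 1 ones, 2 zeros → 0
Decoded = 0101110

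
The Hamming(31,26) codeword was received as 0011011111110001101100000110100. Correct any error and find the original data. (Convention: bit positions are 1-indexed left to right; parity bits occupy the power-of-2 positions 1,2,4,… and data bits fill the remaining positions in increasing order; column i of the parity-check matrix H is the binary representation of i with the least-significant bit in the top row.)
Syndrome s = H · r^T (mod 2), r = 0011011111110001101100000110100:
  s[0] = (1010101010101010101010101010101)·(0011011111110001101100000110100) mod 2 = 0+0+1+0+0+0+1+0+1+0+1+0+0+0+0+0+1+0+1+0+0+0+0+0+0+0+1+0+1+0+0 mod 2 = 0
  s[1] = (0110011001100110011001100110011)·(0011011111110001101100000110100) mod 2 = 0+0+1+0+0+1+1+0+0+1+1+0+0+0+0+0+0+0+1+0+0+0+0+0+0+1+1+0+0+0+0 mod 2 = 0
  s[2] = (0001111000011110000111100001111)·(0011011111110001101100000110100) mod 2 = 0+0+0+1+0+1+1+0+0+0+0+1+0+0+0+0+0+0+0+1+0+0+0+0+0+0+0+0+1+0+0 mod 2 = 0
  s[3] = (0000000111111110000000011111111)·(0011011111110001101100000110100) mod 2 = 0+0+0+0+0+0+0+1+1+1+1+1+0+0+0+0+0+0+0+0+0+0+0+0+0+1+1+0+1+0+0 mod 2 = 0
  s[4] = (0000000000000001111111111111111)·(0011011111110001101100000110100) mod 2 = 0+0+0+0+0+0+0+0+0+0+0+0+0+0+0+1+1+0+1+1+0+0+0+0+0+1+1+0+1+0+0 mod 2 = 1
Syndrome = 00001
Column 16 of H equals this syndrome → error at bit 16 (1-indexed).
Flip bit 16: 0011011111110001101100000110100 → 0011011111110000101100000110100
Extract data bits at positions {3,5,6,7,9,10,11,12,13,14,15,17,18,19,20,21,22,23,24,25,26,27,28,29,30,31}: 10111111000101100000110100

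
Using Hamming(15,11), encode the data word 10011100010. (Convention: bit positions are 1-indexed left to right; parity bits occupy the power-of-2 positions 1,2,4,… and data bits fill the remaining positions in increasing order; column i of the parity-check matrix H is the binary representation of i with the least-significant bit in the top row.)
Codeword c = d · G (mod 2), d = 10011100010:
  c[0] = d·G[:,0] = (10011100010)·(11011010101) mod 2 = 1+0+0+1+1+0+0+0+0+0+0 mod 2 = 1
  c[1] = d·G[:,1] = (10011100010)·(10110110011) mod 2 = 1+0+0+1+0+1+0+0+0+1+0 mod 2 = 0
  c[2] = d·G[:,2] = (10011100010)·(10000000000) mod 2 = 1+0+0+0+0+0+0+0+0+0+0 mod 2 = 1
  c[3] = d·G[:,3] = (10011100010)·(01110001111) mod 2 = 0+0+0+1+0+0+0+0+0+1+0 mod 2 = 0
  c[4] = d·G[:,4] = (10011100010)·(01000000000) mod 2 = 0+0+0+0+0+0+0+0+0+0+0 mod 2 = 0
  c[5] = d·G[:,5] = (10011100010)·(00100000000) mod 2 = 0+0+0+0+0+0+0+0+0+0+0 mod 2 = 0
  c[6] = d·G[:,6] = (10011100010)·(00010000000) mod 2 = 0+0+0+1+0+0+0+0+0+0+0 mod 2 = 1
  c[7] = d·G[:,7] = (10011100010)·(00001111111) mod 2 = 0+0+0+0+1+1+0+0+0+1+0 mod 2 = 1
  c[8] = d·G[:,8] = (10011100010)·(00001000000) mod 2 = 0+0+0+0+1+0+0+0+0+0+0 mod 2 = 1
  c[9] = d·G[:,9] = (10011100010)·(00000100000) mod 2 = 0+0+0+0+0+1+0+0+0+0+0 mod 2 = 1
  c[10] = d·G[:,10] = (10011100010)·(00000010000) mod 2 = 0+0+0+0+0+0+0+0+0+0+0 mod 2 = 0
  c[11] = d·G[:,11] = (10011100010)·(00000001000) mod 2 = 0+0+0+0+0+0+0+0+0+0+0 mod 2 = 0
  c[12] = d·G[:,12] = (10011100010)·(00000000100) mod 2 = 0+0+0+0+0+0+0+0+0+0+0 mod 2 = 0
  c[13] = d·G[:,13] = (10011100010)·(00000000010) mod 2 = 0+0+0+0+0+0+0+0+0+1+0 mod 2 = 1
  c[14] = d·G[:,14] = (10011100010)·(00000000001) mod 2 = 0+0+0+0+0+0+0+0+0+0+0 mod 2 = 0
Codeword = 101000111100010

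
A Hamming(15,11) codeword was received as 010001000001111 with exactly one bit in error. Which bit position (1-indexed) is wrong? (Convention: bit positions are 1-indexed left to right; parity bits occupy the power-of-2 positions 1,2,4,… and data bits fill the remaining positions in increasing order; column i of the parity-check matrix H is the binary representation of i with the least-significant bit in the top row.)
Syndrome s = H · r^T (mod 2), r = 010001000001111:
  s[0] = (101010101010101)·(010001000001111) mod 2 = 0+0+0+0+0+0+0+0+0+0+0+0+1+0+1 mod 2 = 0
  s[1] = (011001100110011)·(010001000001111) mod 2 = 0+1+0+0+0+1+0+0+0+0+0+0+0+1+1 mod 2 = 0
  s[2] = (000111100001111)·(010001000001111) mod 2 = 0+0+0+0+0+1+0+0+0+0+0+1+1+1+1 mod 2 = 1
  s[3] = (000000011111111)·(010001000001111) mod 2 = 0+0+0+0+0+0+0+0+0+0+0+1+1+1+1 mod 2 = 0
Syndrome = 0010
Column i of H is the binary representation of i, so the syndrome is the binary index of the flipped bit.
Read s = 0010 with s[0] as LSB: 0·2^0 + 0·2^1 + 1·2^2 + 0·2^3 = 4.
Error is at bit position 4.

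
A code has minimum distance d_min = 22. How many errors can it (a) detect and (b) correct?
(a) Detection requires d_min ≥ e+1, so e ≤ d_min − 1 = 21.
(b) Correction requires d_min ≥ 2t+1, so t ≤ ⌊(d_min − 1)/2⌋ = ⌊21/2⌋ = 10.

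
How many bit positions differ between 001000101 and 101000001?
XOR = 100000100, count of 1s = 2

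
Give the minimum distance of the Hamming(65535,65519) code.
d_min = 3 (every single-error-correcting Hamming code has d_min = 3).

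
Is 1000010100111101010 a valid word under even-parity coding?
Sum of all bits: 1+0+0+0+0+1+0+1+0+0+1+1+1+1+0+1+0+1+0 = 9; 9 mod 2 = 1. Result is 1 → parity error detected.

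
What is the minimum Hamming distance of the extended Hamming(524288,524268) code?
d_min = 4 (adding an overall parity bit to Hamming(524287,524268) raises d_min from 3 to 4).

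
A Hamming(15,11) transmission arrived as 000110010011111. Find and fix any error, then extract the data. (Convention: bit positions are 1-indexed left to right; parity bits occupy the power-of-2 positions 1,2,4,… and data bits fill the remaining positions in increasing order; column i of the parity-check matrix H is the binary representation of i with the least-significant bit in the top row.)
Syndrome s = H · r^T (mod 2), r = 000110010011111:
  s[0] = (101010101010101)·(000110010011111) mod 2 = 0+0+0+0+1+0+0+0+0+0+1+0+1+0+1 mod 2 = 0
  s[1] = (011001100110011)·(000110010011111) mod 2 = 0+0+0+0+0+0+0+0+0+0+1+0+0+1+1 mod 2 = 1
  s[2] = (000111100001111)·(000110010011111) mod 2 = 0+0+0+1+1+0+0+0+0+0+0+1+1+1+1 mod 2 = 0
  s[3] = (000000011111111)·(000110010011111) mod 2 = 0+0+0+0+0+0+0+1+0+0+1+1+1+1+1 mod 2 = 0
Syndrome = 0100
Column 2 of H equals this syndrome → error at bit 2 (1-indexed).
Flip bit 2: 000110010011111 → 010110010011111
Extract data bits at positions {3,5,6,7,9,10,11,12,13,14,15}: 01000011111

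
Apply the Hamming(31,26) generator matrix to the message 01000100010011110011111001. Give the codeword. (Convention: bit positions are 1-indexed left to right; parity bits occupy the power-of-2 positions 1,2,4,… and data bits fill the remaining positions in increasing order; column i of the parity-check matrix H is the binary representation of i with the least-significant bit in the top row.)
Codeword c = d · G (mod 2), d = 01000100010011110011111001:
  c[0] = d·G[:,0] = (01000100010011110011111001)·(11011010101101010101010101) mod 2 = 0+1+0+0+0+0+0+0+0+0+0+0+0+1+0+1+0+0+0+1+0+1+0+0+0+1 mod 2 = 0
  c[1] = d·G[:,1] = (01000100010011110011111001)·(10110110011011001100110011) mod 2 = 0+0+0+0+0+1+0+0+0+1+0+0+1+1+0+0+0+0+0+0+1+1+0+0+0+1 mod 2 = 1
  c[2] = d·G[:,2] = (01000100010011110011111001)·(10000000000000000000000000) mod 2 = 0+0+0+0+0+0+0+0+0+0+0+0+0+0+0+0+0+0+0+0+0+0+0+0+0+0 mod 2 = 0
  c[3] = d·G[:,3] = (01000100010011110011111001)·(01110001111000111100001111) mod 2 = 0+1+0+0+0+0+0+0+0+1+0+0+0+0+1+1+0+0+0+0+0+0+1+0+0+1 mod 2 = 0
  c[4] = d·G[:,4] = (01000100010011110011111001)·(01000000000000000000000000) mod 2 = 0+1+0+0+0+0+0+0+0+0+0+0+0+0+0+0+0+0+0+0+0+0+0+0+0+0 mod 2 = 1
  c[5] = d·G[:,5] = (01000100010011110011111001)·(00100000000000000000000000) mod 2 = 0+0+0+0+0+0+0+0+0+0+0+0+0+0+0+0+0+0+0+0+0+0+0+0+0+0 mod 2 = 0
  c[6] = d·G[:,6] = (01000100010011110011111001)·(00010000000000000000000000) mod 2 = 0+0+0+0+0+0+0+0+0+0+0+0+0+0+0+0+0+0+0+0+0+0+0+0+0+0 mod 2 = 0
  c[7] = d·G[:,7] = (01000100010011110011111001)·(00001111111000000011111111) mod 2 = 0+0+0+0+0+1+0+0+0+1+0+0+0+0+0+0+0+0+1+1+1+1+1+0+0+1 mod 2 = 0
  c[8] = d·G[:,8] = (01000100010011110011111001)·(00001000000000000000000000) mod 2 = 0+0+0+0+0+0+0+0+0+0+0+0+0+0+0+0+0+0+0+0+0+0+0+0+0+0 mod 2 = 0
  c[9] = d·G[:,9] = (01000100010011110011111001)·(00000100000000000000000000) mod 2 = 0+0+0+0+0+1+0+0+0+0+0+0+0+0+0+0+0+0+0+0+0+0+0+0+0+0 mod 2 = 1
  c[10] = d·G[:,10] = (01000100010011110011111001)·(00000010000000000000000000) mod 2 = 0+0+0+0+0+0+0+0+0+0+0+0+0+0+0+0+0+0+0+0+0+0+0+0+0+0 mod 2 = 0
  c[11] = d·G[:,11] = (01000100010011110011111001)·(00000001000000000000000000) mod 2 = 0+0+0+0+0+0+0+0+0+0+0+0+0+0+0+0+0+0+0+0+0+0+0+0+0+0 mod 2 = 0
  c[12] = d·G[:,12] = (01000100010011110011111001)·(00000000100000000000000000) mod 2 = 0+0+0+0+0+0+0+0+0+0+0+0+0+0+0+0+0+0+0+0+0+0+0+0+0+0 mod 2 = 0
  c[13] = d·G[:,13] = (01000100010011110011111001)·(00000000010000000000000000) mod 2 = 0+0+0+0+0+0+0+0+0+1+0+0+0+0+0+0+0+0+0+0+0+0+0+0+0+0 mod 2 = 1
  c[14] = d·G[:,14] = (01000100010011110011111001)·(00000000001000000000000000) mod 2 = 0+0+0+0+0+0+0+0+0+0+0+0+0+0+0+0+0+0+0+0+0+0+0+0+0+0 mod 2 = 0
  c[15] = d·G[:,15] = (01000100010011110011111001)·(00000000000111111111111111) mod 2 = 0+0+0+0+0+0+0+0+0+0+0+0+1+1+1+1+0+0+1+1+1+1+1+0+0+1 mod 2 = 0
  c[16] = d·G[:,16] = (01000100010011110011111001)·(00000000000100000000000000) mod 2 = 0+0+0+0+0+0+0+0+0+0+0+0+0+0+0+0+0+0+0+0+0+0+0+0+0+0 mod 2 = 0
  c[17] = d·G[:,17] = (01000100010011110011111001)·(00000000000010000000000000) mod 2 = 0+0+0+0+0+0+0+0+0+0+0+0+1+0+0+0+0+0+0+0+0+0+0+0+0+0 mod 2 = 1
  c[18] = d·G[:,18] = (01000100010011110011111001)·(00000000000001000000000000) mod 2 = 0+0+0+0+0+0+0+0+0+0+0+0+0+1+0+0+0+0+0+0+0+0+0+0+0+0 mod 2 = 1
  c[19] = d·G[:,19] = (01000100010011110011111001)·(00000000000000100000000000) mod 2 = 0+0+0+0+0+0+0+0+0+0+0+0+0+0+1+0+0+0+0+0+0+0+0+0+0+0 mod 2 = 1
  c[20] = d·G[:,20] = (01000100010011110011111001)·(00000000000000010000000000) mod 2 = 0+0+0+0+0+0+0+0+0+0+0+0+0+0+0+1+0+0+0+0+0+0+0+0+0+0 mod 2 = 1
  c[21] = d·G[:,21] = (01000100010011110011111001)·(00000000000000001000000000) mod 2 = 0+0+0+0+0+0+0+0+0+0+0+0+0+0+0+0+0+0+0+0+0+0+0+0+0+0 mod 2 = 0
  c[22] = d·G[:,22] = (01000100010011110011111001)·(00000000000000000100000000) mod 2 = 0+0+0+0+0+0+0+0+0+0+0+0+0+0+0+0+0+0+0+0+0+0+0+0+0+0 mod 2 = 0
  c[23] = d·G[:,23] = (01000100010011110011111001)·(00000000000000000010000000) mod 2 = 0+0+0+0+0+0+0+0+0+0+0+0+0+0+0+0+0+0+1+0+0+0+0+0+0+0 mod 2 = 1
  c[24] = d·G[:,24] = (01000100010011110011111001)·(00000000000000000001000000) mod 2 = 0+0+0+0+0+0+0+0+0+0+0+0+0+0+0+0+0+0+0+1+0+0+0+0+0+0 mod 2 = 1
  c[25] = d·G[:,25] = (01000100010011110011111001)·(00000000000000000000100000) mod 2 = 0+0+0+0+0+0+0+0+0+0+0+0+0+0+0+0+0+0+0+0+1+0+0+0+0+0 mod 2 = 1
  c[26] = d·G[:,26] = (01000100010011110011111001)·(00000000000000000000010000) mod 2 = 0+0+0+0+0+0+0+0+0+0+0+0+0+0+0+0+0+0+0+0+0+1+0+0+0+0 mod 2 = 1
  c[27] = d·G[:,27] = (01000100010011110011111001)·(00000000000000000000001000) mod 2 = 0+0+0+0+0+0+0+0+0+0+0+0+0+0+0+0+0+0+0+0+0+0+1+0+0+0 mod 2 = 1
  c[28] = d·G[:,28] = (01000100010011110011111001)·(00000000000000000000000100) mod 2 = 0+0+0+0+0+0+0+0+0+0+0+0+0+0+0+0+0+0+0+0+0+0+0+0+0+0 mod 2 = 0
  c[29] = d·G[:,29] = (01000100010011110011111001)·(00000000000000000000000010) mod 2 = 0+0+0+0+0+0+0+0+0+0+0+0+0+0+0+0+0+0+0+0+0+0+0+0+0+0 mod 2 = 0
  c[30] = d·G[:,30] = (01000100010011110011111001)·(00000000000000000000000001) mod 2 = 0+0+0+0+0+0+0+0+0+0+0+0+0+0+0+0+0+0+0+0+0+0+0+0+0+1 mod 2 = 1
Codeword = 0100100001000100011110011111001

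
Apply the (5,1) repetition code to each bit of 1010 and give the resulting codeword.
Repeat each bit 5× and concatenate:
1→11111  0→00000  1→11111  0→00000
Codeword = 11111000001111100000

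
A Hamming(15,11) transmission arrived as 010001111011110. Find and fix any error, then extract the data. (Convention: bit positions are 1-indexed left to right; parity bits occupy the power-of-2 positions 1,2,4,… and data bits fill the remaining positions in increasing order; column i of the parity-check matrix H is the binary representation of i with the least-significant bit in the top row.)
Syndrome s = H · r^T (mod 2), r = 010001111011110:
  s[0] = (101010101010101)·(010001111011110) mod 2 = 0+0+0+0+0+0+1+0+1+0+1+0+1+0+0 mod 2 = 0
  s[1] = (011001100110011)·(010001111011110) mod 2 = 0+1+0+0+0+1+1+0+0+0+1+0+0+1+0 mod 2 = 1
  s[2] = (000111100001111)·(010001111011110) mod 2 = 0+0+0+0+0+1+1+0+0+0+0+1+1+1+0 mod 2 = 1
  s[3] = (000000011111111)·(010001111011110) mod 2 = 0+0+0+0+0+0+0+1+1+0+1+1+1+1+0 mod 2 = 0
Syndrome = 0110
Column 6 of H equals this syndrome → error at bit 6 (1-indexed).
Flip bit 6: 010001111011110 → 010000111011110
Extract data bits at positions {3,5,6,7,9,10,11,12,13,14,15}: 00011011110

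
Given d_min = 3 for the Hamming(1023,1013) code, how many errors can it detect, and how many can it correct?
Detection only: up to d_min − 1 = 2 errors.
Correction: up to ⌊(d_min − 1)/2⌋ = ⌊2/2⌋ = 1 errors.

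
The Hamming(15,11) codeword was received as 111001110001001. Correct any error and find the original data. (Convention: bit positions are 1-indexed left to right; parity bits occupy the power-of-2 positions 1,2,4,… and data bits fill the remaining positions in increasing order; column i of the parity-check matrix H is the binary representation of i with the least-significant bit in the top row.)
Syndrome s = H · r^T (mod 2), r = 111001110001001:
  s[0] = (101010101010101)·(111001110001001) mod 2 = 1+0+1+0+0+0+1+0+0+0+0+0+0+0+1 mod 2 = 0
  s[1] = (011001100110011)·(111001110001001) mod 2 = 0+1+1+0+0+1+1+0+0+0+0+0+0+0+1 mod 2 = 1
  s[2] = (000111100001111)·(111001110001001) mod 2 = 0+0+0+0+0+1+1+0+0+0+0+1+0+0+1 mod 2 = 0
  s[3] = (000000011111111)·(111001110001001) mod 2 = 0+0+0+0+0+0+0+1+0+0+0+1+0+0+1 mod 2 = 1
Syndrome = 0101
Column 10 of H equals this syndrome → error at bit 10 (1-indexed).
Flip bit 10: 111001110001001 → 111001110101001
Extract data bits at positions {3,5,6,7,9,10,11,12,13,14,15}: 10110101001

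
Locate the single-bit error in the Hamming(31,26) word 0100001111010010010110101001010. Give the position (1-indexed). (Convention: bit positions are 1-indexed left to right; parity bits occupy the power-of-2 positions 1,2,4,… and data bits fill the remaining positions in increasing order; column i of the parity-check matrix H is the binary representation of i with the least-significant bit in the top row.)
Syndrome s = H · r^T (mod 2), r = 0100001111010010010110101001010:
  s[0] = (1010101010101010101010101010101)·(0100001111010010010110101001010) mod 2 = 0+0+0+0+0+0+1+0+1+0+0+0+0+0+1+0+0+0+0+0+1+0+1+0+1+0+0+0+0+0+0 mod 2 = 0
  s[1] = (0110011001100110011001100110011)·(0100001111010010010110101001010) mod 2 = 0+1+0+0+0+0+1+0+0+1+0+0+0+0+1+0+0+1+0+0+0+0+1+0+0+0+0+0+0+1+0 mod 2 = 1
  s[2] = (0001111000011110000111100001111)·(0100001111010010010110101001010) mod 2 = 0+0+0+0+0+0+1+0+0+0+0+1+0+0+1+0+0+0+0+1+1+0+1+0+0+0+0+1+0+1+0 mod 2 = 0
  s[3] = (0000000111111110000000011111111)·(0100001111010010010110101001010) mod 2 = 0+0+0+0+0+0+0+1+1+1+0+1+0+0+1+0+0+0+0+0+0+0+0+0+1+0+0+1+0+1+0 mod 2 = 0
  s[4] = (0000000000000001111111111111111)·(0100001111010010010110101001010) mod 2 = 0+0+0+0+0+0+0+0+0+0+0+0+0+0+0+0+0+1+0+1+1+0+1+0+1+0+0+1+0+1+0 mod 2 = 1
Syndrome = 01001
Column i of H is the binary representation of i, so the syndrome is the binary index of the flipped bit.
Read s = 01001 with s[0] as LSB: 0·2^0 + 1·2^1 + 0·2^2 + 0·2^3 + 1·2^4 = 18.
Error is at bit position 18.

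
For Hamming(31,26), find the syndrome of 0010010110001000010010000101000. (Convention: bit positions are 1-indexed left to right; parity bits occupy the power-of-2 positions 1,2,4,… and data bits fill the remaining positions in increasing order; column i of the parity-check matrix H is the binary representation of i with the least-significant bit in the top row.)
Syndrome s = H · r^T (mod 2), r = 0010010110001000010010000101000:
  s[0] = (1010101010101010101010101010101)·(0010010110001000010010000101000) mod 2 = 0+0+1+0+0+0+0+0+1+0+0+0+1+0+0+0+0+0+0+0+1+0+0+0+0+0+0+0+0+0+0 mod 2 = 0
  s[1] = (0110011001100110011001100110011)·(0010010110001000010010000101000) mod 2 = 0+0+1+0+0+1+0+0+0+0+0+0+0+0+0+0+0+1+0+0+0+0+0+0+0+1+0+0+0+0+0 mod 2 = 0
  s[2] = (0001111000011110000111100001111)·(0010010110001000010010000101000) mod 2 = 0+0+0+0+0+1+0+0+0+0+0+0+1+0+0+0+0+0+0+0+1+0+0+0+0+0+0+1+0+0+0 mod 2 = 0
  s[3] = (0000000111111110000000011111111)·(0010010110001000010010000101000) mod 2 = 0+0+0+0+0+0+0+1+1+0+0+0+1+0+0+0+0+0+0+0+0+0+0+0+0+1+0+1+0+0+0 mod 2 = 1
  s[4] = (0000000000000001111111111111111)·(0010010110001000010010000101000) mod 2 = 0+0+0+0+0+0+0+0+0+0+0+0+0+0+0+0+0+1+0+0+1+0+0+0+0+1+0+1+0+0+0 mod 2 = 0
Syndrome = 00010
Non-zero syndrome: error at position 8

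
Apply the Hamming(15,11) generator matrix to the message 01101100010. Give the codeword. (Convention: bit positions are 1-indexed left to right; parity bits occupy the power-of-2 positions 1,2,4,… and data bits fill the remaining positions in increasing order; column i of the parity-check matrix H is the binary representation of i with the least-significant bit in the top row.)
Codeword c = d · G (mod 2), d = 01101100010:
  c[0] = d·G[:,0] = (01101100010)·(11011010101) mod 2 = 0+1+0+0+1+0+0+0+0+0+0 mod 2 = 0
  c[1] = d·G[:,1] = (01101100010)·(10110110011) mod 2 = 0+0+1+0+0+1+0+0+0+1+0 mod 2 = 1
  c[2] = d·G[:,2] = (01101100010)·(10000000000) mod 2 = 0+0+0+0+0+0+0+0+0+0+0 mod 2 = 0
  c[3] = d·G[:,3] = (01101100010)·(01110001111) mod 2 = 0+1+1+0+0+0+0+0+0+1+0 mod 2 = 1
  c[4] = d·G[:,4] = (01101100010)·(01000000000) mod 2 = 0+1+0+0+0+0+0+0+0+0+0 mod 2 = 1
  c[5] = d·G[:,5] = (01101100010)·(00100000000) mod 2 = 0+0+1+0+0+0+0+0+0+0+0 mod 2 = 1
  c[6] = d·G[:,6] = (01101100010)·(00010000000) mod 2 = 0+0+0+0+0+0+0+0+0+0+0 mod 2 = 0
  c[7] = d·G[:,7] = (01101100010)·(00001111111) mod 2 = 0+0+0+0+1+1+0+0+0+1+0 mod 2 = 1
  c[8] = d·G[:,8] = (01101100010)·(00001000000) mod 2 = 0+0+0+0+1+0+0+0+0+0+0 mod 2 = 1
  c[9] = d·G[:,9] = (01101100010)·(00000100000) mod 2 = 0+0+0+0+0+1+0+0+0+0+0 mod 2 = 1
  c[10] = d·G[:,10] = (01101100010)·(00000010000) mod 2 = 0+0+0+0+0+0+0+0+0+0+0 mod 2 = 0
  c[11] = d·G[:,11] = (01101100010)·(00000001000) mod 2 = 0+0+0+0+0+0+0+0+0+0+0 mod 2 = 0
  c[12] = d·G[:,12] = (01101100010)·(00000000100) mod 2 = 0+0+0+0+0+0+0+0+0+0+0 mod 2 = 0
  c[13] = d·G[:,13] = (01101100010)·(00000000010) mod 2 = 0+0+0+0+0+0+0+0+0+1+0 mod 2 = 1
  c[14] = d·G[:,14] = (01101100010)·(00000000001) mod 2 = 0+0+0+0+0+0+0+0+0+0+0 mod 2 = 0
Codeword = 010111011100010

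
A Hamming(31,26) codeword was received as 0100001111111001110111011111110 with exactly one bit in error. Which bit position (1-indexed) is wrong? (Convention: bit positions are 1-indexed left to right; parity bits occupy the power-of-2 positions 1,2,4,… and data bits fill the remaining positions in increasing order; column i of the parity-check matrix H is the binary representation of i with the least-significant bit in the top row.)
Syndrome s = H · r^T (mod 2), r = 0100001111111001110111011111110:
  s[0] = (1010101010101010101010101010101)·(0100001111111001110111011111110) mod 2 = 0+0+0+0+0+0+1+0+1+0+1+0+1+0+0+0+1+0+0+0+1+0+0+0+1+0+1+0+1+0+0 mod 2 = 1
  s[1] = (0110011001100110011001100110011)·(0100001111111001110111011111110) mod 2 = 0+1+0+0+0+0+1+0+0+1+1+0+0+0+0+0+0+1+0+0+0+1+0+0+0+1+1+0+0+1+0 mod 2 = 1
  s[2] = (0001111000011110000111100001111)·(0100001111111001110111011111110) mod 2 = 0+0+0+0+0+0+1+0+0+0+0+1+1+0+0+0+0+0+0+1+1+1+0+0+0+0+0+1+1+1+0 mod 2 = 1
  s[3] = (0000000111111110000000011111111)·(0100001111111001110111011111110) mod 2 = 0+0+0+0+0+0+0+1+1+1+1+1+1+0+0+0+0+0+0+0+0+0+0+1+1+1+1+1+1+1+0 mod 2 = 1
  s[4] = (0000000000000001111111111111111)·(0100001111111001110111011111110) mod 2 = 0+0+0+0+0+0+0+0+0+0+0+0+0+0+0+1+1+1+0+1+1+1+0+1+1+1+1+1+1+1+0 mod 2 = 1
Syndrome = 11111
Column i of H is the binary representation of i, so the syndrome is the binary index of the flipped bit.
Read s = 11111 with s[0] as LSB: 1·2^0 + 1·2^1 + 1·2^2 + 1·2^3 + 1·2^4 = 31.
Error is at bit position 31.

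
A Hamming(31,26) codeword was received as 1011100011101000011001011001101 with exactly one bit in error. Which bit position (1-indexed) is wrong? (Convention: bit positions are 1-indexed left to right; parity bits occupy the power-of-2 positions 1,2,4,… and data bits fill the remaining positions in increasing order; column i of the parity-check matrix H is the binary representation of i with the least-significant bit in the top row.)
Syndrome s = H · r^T (mod 2), r = 1011100011101000011001011001101:
  s[0] = (1010101010101010101010101010101)·(1011100011101000011001011001101) mod 2 = 1+0+1+0+1+0+0+0+1+0+1+0+1+0+0+0+0+0+1+0+0+0+0+0+1+0+0+0+1+0+1 mod 2 = 0
  s[1] = (0110011001100110011001100110011)·(1011100011101000011001011001101) mod 2 = 0+0+1+0+0+0+0+0+0+1+1+0+0+0+0+0+0+1+1+0+0+1+0+0+0+0+0+0+0+0+1 mod 2 = 1
  s[2] = (0001111000011110000111100001111)·(1011100011101000011001011001101) mod 2 = 0+0+0+1+1+0+0+0+0+0+0+0+1+0+0+0+0+0+0+0+0+1+0+0+0+0+0+1+1+0+1 mod 2 = 1
  s[3] = (0000000111111110000000011111111)·(1011100011101000011001011001101) mod 2 = 0+0+0+0+0+0+0+0+1+1+1+0+1+0+0+0+0+0+0+0+0+0+0+1+1+0+0+1+1+0+1 mod 2 = 1
  s[4] = (0000000000000001111111111111111)·(1011100011101000011001011001101) mod 2 = 0+0+0+0+0+0+0+0+0+0+0+0+0+0+0+0+0+1+1+0+0+1+0+1+1+0+0+1+1+0+1 mod 2 = 0
Syndrome = 01110
Column i of H is the binary representation of i, so the syndrome is the binary index of the flipped bit.
Read s = 01110 with s[0] as LSB: 0·2^0 + 1·2^1 + 1·2^2 + 1·2^3 + 0·2^4 = 14.
Error is at bit position 14.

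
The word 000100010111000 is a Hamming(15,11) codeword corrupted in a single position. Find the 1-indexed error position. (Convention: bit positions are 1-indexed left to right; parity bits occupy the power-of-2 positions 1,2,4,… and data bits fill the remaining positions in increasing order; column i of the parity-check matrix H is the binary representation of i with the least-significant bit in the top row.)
Syndrome s = H · r^T (mod 2), r = 000100010111000:
  s[0] = (101010101010101)·(000100010111000) mod 2 = 0+0+0+0+0+0+0+0+0+0+1+0+0+0+0 mod 2 = 1
  s[1] = (011001100110011)·(000100010111000) mod 2 = 0+0+0+0+0+0+0+0+0+1+1+0+0+0+0 mod 2 = 0
  s[2] = (000111100001111)·(000100010111000) mod 2 = 0+0+0+1+0+0+0+0+0+0+0+1+0+0+0 mod 2 = 0
  s[3] = (000000011111111)·(000100010111000) mod 2 = 0+0+0+0+0+0+0+1+0+1+1+1+0+0+0 mod 2 = 0
Syndrome = 1000
Column i of H is the binary representation of i, so the syndrome is the binary index of the flipped bit.
Read s = 1000 with s[0] as LSB: 1·2^0 + 0·2^1 + 0·2^2 + 0·2^3 = 1.
Error is at bit position 1.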